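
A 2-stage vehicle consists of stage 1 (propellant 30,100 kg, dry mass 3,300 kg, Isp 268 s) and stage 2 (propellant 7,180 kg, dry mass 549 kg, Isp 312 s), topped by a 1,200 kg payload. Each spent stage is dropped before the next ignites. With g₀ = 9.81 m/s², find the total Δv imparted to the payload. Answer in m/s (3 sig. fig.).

Ignition mass of stage 1 = 30,100+3,300 + 7,180+549 + 1,200 = 42,329 kg.
Stage 1: m₀ = 42,329 kg, m_f = 42,329 − 30,100 = 12,229 kg; Δv = 268×9.81×ln(3.461) = 2629.1×1.2417 ≈ 3264 m/s.
Stage 2: m₀ = 8,929 kg, m_f = 8,929 − 7,180 = 1,749 kg; Δv = 312×9.81×ln(5.105) = 3060.7×1.6303 ≈ 4990 m/s.
Total Δv = 3264 + 4990 = 8254 m/s.

Δv ≈ 8250 m/s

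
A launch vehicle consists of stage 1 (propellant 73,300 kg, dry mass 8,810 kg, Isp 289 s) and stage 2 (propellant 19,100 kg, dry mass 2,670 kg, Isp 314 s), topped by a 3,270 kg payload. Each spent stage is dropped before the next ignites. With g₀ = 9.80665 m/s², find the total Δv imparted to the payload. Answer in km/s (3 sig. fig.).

Ignition mass of stage 1 = 73,300+8,810 + 19,100+2,670 + 3,270 = 107,150 kg.
Stage 1: m₀ = 107,150 kg, m_f = 107,150 − 73,300 = 33,850 kg; Δv = 289×9.80665×ln(3.165) = 2834.1×1.1523 ≈ 3266 m/s.
Stage 2: m₀ = 25,040 kg, m_f = 25,040 − 19,100 = 5,940 kg; Δv = 314×9.80665×ln(4.215) = 3079.3×1.4388 ≈ 4430 m/s.
Total Δv = 3266 + 4430 = 7696 m/s.

Δv ≈ 7.70 km/s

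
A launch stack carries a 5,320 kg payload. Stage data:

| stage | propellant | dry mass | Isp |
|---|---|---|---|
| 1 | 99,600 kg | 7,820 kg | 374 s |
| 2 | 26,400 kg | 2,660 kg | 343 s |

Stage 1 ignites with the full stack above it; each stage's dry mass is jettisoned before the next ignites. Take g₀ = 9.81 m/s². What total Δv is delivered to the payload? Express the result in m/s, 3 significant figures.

Δv ≈ 9360 m/s

Ignition mass of stage 1 = 99,600+7,820 + 26,400+2,660 + 5,320 = 141,800 kg.
Stage 1: m₀ = 141,800 kg, m_f = 141,800 − 99,600 = 42,200 kg; Δv = 374×9.81×ln(3.36) = 3668.9×1.2120 ≈ 4447 m/s.
Stage 2: m₀ = 34,380 kg, m_f = 34,380 − 26,400 = 7,980 kg; Δv = 343×9.81×ln(4.308) = 3364.8×1.4605 ≈ 4914 m/s.
Total Δv = 4447 + 4914 = 9361 m/s.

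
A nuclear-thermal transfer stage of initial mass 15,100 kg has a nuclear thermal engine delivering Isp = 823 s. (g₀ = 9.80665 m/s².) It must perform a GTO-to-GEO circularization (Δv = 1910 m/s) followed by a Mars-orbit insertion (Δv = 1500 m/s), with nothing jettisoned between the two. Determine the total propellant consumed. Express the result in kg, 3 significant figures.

v_e = Isp · g₀ = 823 × 9.80665 = 8070.9 m/s.
After the first burn: m = 15100 × exp(−1910/8070.9) = 15100 × 0.78926 = 11,917.8 kg.
After the second burn: m = 11,917.8 × exp(−1500/8070.9) = 11,917.8 × 0.83040 = 9,896.54 kg.
Total propellant = m₀ − m_final = 15100 − 9,896.54 = 5,203.46 kg.

total propellant consumed ≈ 5200 kg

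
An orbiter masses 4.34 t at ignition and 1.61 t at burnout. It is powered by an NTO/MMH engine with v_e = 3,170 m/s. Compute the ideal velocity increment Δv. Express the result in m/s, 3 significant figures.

Δv ≈ 3140 m/s

Rocket equation: Δv = v_e · ln(m₀/m_f) = 3170.0 × ln(2.696) = 3170.0 × 0.9916 ≈ 3143.5 m/s.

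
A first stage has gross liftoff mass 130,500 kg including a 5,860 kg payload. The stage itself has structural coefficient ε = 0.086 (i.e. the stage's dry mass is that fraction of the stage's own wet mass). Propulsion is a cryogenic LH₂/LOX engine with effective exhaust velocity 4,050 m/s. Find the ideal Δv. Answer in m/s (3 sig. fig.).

Δv ≈ 8360 m/s

Stage wet mass = m₀ − payload = 130,500 − 5,860 = 124,640 kg.
Stage dry mass = ε × stage wet mass = 0.086 × 124,640 = 10,719 kg.
Burnout mass m_f = stage dry + payload = 10,719 + 5,860 = 16,579 kg.
Δv = v_e · ln(130,500/16,579) = 4050.0 × ln(7.871) = 4050.0 × 2.0632 ≈ 8356 m/s.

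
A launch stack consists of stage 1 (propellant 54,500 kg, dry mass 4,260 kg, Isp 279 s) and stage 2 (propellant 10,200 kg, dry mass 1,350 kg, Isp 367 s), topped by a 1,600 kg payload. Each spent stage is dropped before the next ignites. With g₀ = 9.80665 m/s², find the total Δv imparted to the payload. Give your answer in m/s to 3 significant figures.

Ignition mass of stage 1 = 54,500+4,260 + 10,200+1,350 + 1,600 = 71,910 kg.
Stage 1: m₀ = 71,910 kg, m_f = 71,910 − 54,500 = 17,410 kg; Δv = 279×9.80665×ln(4.13) = 2736.1×1.4184 ≈ 3881 m/s.
Stage 2: m₀ = 13,150 kg, m_f = 13,150 − 10,200 = 2,950 kg; Δv = 367×9.80665×ln(4.458) = 3599.0×1.4946 ≈ 5379 m/s.
Total Δv = 3881 + 5379 = 9260 m/s.

Δv ≈ 9260 m/s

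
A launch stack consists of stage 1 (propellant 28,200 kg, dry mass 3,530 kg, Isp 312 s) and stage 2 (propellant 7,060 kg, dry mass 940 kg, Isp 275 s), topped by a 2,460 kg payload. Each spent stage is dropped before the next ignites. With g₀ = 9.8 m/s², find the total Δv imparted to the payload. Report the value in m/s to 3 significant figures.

Ignition mass of stage 1 = 28,200+3,530 + 7,060+940 + 2,460 = 42,190 kg.
Stage 1: m₀ = 42,190 kg, m_f = 42,190 − 28,200 = 13,990 kg; Δv = 312×9.8×ln(3.016) = 3057.6×1.1038 ≈ 3375 m/s.
Stage 2: m₀ = 10,460 kg, m_f = 10,460 − 7,060 = 3,400 kg; Δv = 275×9.8×ln(3.076) = 2695.0×1.1238 ≈ 3029 m/s.
Total Δv = 3375 + 3029 = 6404 m/s.

Δv ≈ 6400 m/s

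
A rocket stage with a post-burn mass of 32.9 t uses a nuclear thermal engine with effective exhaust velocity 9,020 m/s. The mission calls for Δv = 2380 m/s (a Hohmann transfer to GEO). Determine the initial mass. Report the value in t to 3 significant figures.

initial mass ≈ 42.8 t

Using Δv = v_e ln(m₀/m_f): m₀/m_f = exp(Δv / v_e) = exp(2380 / 9020.0) = exp(0.2639) = 1.3019.
m₀ = m_f × 1.3019 = 32.9 × 1.3019 = 42.8325 t.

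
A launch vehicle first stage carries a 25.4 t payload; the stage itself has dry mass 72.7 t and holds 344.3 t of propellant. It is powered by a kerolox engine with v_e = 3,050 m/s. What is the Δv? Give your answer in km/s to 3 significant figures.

m₀ = payload + dry + propellant = 25.4 + 72.7 + 344.3 = 442.4 t.
m_f = payload + dry = 25.4 + 72.7 = 98.1 t.
Δv = v_e · ln(m₀/m_f) = 3050.0 × ln(4.51) = 3050.0 × 1.5062 ≈ 4594.0 m/s.

Δv ≈ 4.59 km/s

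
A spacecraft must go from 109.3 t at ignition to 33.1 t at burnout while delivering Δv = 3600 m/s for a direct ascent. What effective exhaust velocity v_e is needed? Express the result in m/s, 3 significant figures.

v_e ≈ 3010 m/s

ln(m₀/m_f) = ln(109300/33100) = ln(3.302) = 1.1946.
By the Tsiolkovsky rocket equation, v_e = Δv / ln(m₀/m_f) = 3600 / 1.1946 = 3013.7 m/s.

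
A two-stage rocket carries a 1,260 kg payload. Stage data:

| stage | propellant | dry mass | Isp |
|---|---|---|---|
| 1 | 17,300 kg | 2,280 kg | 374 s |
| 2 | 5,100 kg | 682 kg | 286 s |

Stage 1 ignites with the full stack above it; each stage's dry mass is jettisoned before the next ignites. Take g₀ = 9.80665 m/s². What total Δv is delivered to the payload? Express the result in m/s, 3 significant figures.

Δv ≈ 7460 m/s

Ignition mass of stage 1 = 17,300+2,280 + 5,100+682 + 1,260 = 26,622 kg.
Stage 1: m₀ = 26,622 kg, m_f = 26,622 − 17,300 = 9,322 kg; Δv = 374×9.80665×ln(2.856) = 3667.7×1.0494 ≈ 3849 m/s.
Stage 2: m₀ = 7,042 kg, m_f = 7,042 − 5,100 = 1,942 kg; Δv = 286×9.80665×ln(3.626) = 2804.7×1.2882 ≈ 3613 m/s.
Total Δv = 3849 + 3613 = 7462 m/s.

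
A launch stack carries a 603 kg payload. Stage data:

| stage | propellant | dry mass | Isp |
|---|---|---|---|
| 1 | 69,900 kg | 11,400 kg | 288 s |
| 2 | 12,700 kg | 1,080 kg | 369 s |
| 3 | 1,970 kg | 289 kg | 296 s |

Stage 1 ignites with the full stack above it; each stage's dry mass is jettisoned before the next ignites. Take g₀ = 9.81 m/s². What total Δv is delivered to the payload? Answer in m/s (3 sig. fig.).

Δv ≈ 12100 m/s

Ignition mass of stage 1 = 69,900+11,400 + 12,700+1,080 + 1,970+289 + 603 = 97,942 kg.
Stage 1: m₀ = 97,942 kg, m_f = 97,942 − 69,900 = 28,042 kg; Δv = 288×9.81×ln(3.493) = 2825.3×1.2507 ≈ 3533 m/s.
Stage 2: m₀ = 16,642 kg, m_f = 16,642 − 12,700 = 3,942 kg; Δv = 369×9.81×ln(4.222) = 3619.9×1.4402 ≈ 5214 m/s.
Stage 3: m₀ = 2,862 kg, m_f = 2,862 − 1,970 = 892 kg; Δv = 296×9.81×ln(3.209) = 2903.8×1.1658 ≈ 3385 m/s.
Total Δv = 3533 + 5214 + 3385 = 12132 m/s.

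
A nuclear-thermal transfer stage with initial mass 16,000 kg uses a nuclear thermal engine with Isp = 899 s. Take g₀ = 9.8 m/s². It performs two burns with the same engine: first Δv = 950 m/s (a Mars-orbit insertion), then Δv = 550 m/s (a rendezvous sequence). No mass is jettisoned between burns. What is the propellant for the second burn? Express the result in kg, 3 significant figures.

propellant for the second burn ≈ 869 kg

v_e = Isp · g₀ = 899 × 9.8 = 8810.2 m/s.
After the first burn: m = 16000 × exp(−950/8810.2) = 16000 × 0.89778 = 14,364.5 kg.
After the second burn: m = 14,364.5 × exp(−550/8810.2) = 14,364.5 × 0.93948 = 13,495.2 kg.
Second-burn propellant = 14,364.5 − 13,495.2 = 869.3 kg.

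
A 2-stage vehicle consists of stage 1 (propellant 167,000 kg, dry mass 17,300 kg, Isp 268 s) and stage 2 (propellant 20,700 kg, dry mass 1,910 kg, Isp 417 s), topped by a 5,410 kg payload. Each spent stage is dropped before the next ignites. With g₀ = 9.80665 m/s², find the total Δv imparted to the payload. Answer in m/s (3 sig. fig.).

Δv ≈ 9550 m/s

Ignition mass of stage 1 = 167,000+17,300 + 20,700+1,910 + 5,410 = 212,320 kg.
Stage 1: m₀ = 212,320 kg, m_f = 212,320 − 167,000 = 45,320 kg; Δv = 268×9.80665×ln(4.685) = 2628.2×1.5443 ≈ 4059 m/s.
Stage 2: m₀ = 28,020 kg, m_f = 28,020 − 20,700 = 7,320 kg; Δv = 417×9.80665×ln(3.828) = 4089.4×1.3423 ≈ 5489 m/s.
Total Δv = 4059 + 5489 = 9548 m/s.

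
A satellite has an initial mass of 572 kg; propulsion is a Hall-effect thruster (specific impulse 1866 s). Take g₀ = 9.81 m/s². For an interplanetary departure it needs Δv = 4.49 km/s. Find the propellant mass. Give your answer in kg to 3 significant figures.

v_e = Isp · g₀ = 1866 × 9.81 = 18305.5 m/s.
Rocket equation: m₀/m_f = exp(Δv / v_e) = exp(4490 / 18305.5) = exp(0.2453) = 1.2780.
m_f = 572 / 1.2780 = 447.574 kg, so propellant = m₀ − m_f = 572 − 447.574 = 124.426 kg.

propellant mass ≈ 124 kg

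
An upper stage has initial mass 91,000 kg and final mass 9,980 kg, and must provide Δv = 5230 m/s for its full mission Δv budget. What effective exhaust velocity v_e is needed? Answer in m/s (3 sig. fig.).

ln(m₀/m_f) = ln(91000/9980) = ln(9.118) = 2.2103.
By the Tsiolkovsky rocket equation, v_e = Δv / ln(m₀/m_f) = 5230 / 2.2103 = 2366.2 m/s.

v_e ≈ 2370 m/s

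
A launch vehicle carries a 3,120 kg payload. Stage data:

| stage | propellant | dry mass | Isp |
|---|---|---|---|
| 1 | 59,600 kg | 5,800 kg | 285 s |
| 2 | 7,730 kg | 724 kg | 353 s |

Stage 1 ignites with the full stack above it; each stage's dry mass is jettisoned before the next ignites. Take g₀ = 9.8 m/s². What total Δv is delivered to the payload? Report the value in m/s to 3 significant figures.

Δv ≈ 7970 m/s

Ignition mass of stage 1 = 59,600+5,800 + 7,730+724 + 3,120 = 76,974 kg.
Stage 1: m₀ = 76,974 kg, m_f = 76,974 − 59,600 = 17,374 kg; Δv = 285×9.8×ln(4.43) = 2793.0×1.4885 ≈ 4157 m/s.
Stage 2: m₀ = 11,574 kg, m_f = 11,574 − 7,730 = 3,844 kg; Δv = 353×9.8×ln(3.011) = 3459.4×1.1022 ≈ 3813 m/s.
Total Δv = 4157 + 3813 = 7970 m/s.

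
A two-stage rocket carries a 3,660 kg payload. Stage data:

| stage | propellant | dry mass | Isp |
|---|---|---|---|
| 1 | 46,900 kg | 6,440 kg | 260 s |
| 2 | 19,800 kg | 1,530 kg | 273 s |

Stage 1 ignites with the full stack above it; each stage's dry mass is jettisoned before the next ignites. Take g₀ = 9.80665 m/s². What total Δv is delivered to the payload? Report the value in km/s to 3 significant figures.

Ignition mass of stage 1 = 46,900+6,440 + 19,800+1,530 + 3,660 = 78,330 kg.
Stage 1: m₀ = 78,330 kg, m_f = 78,330 − 46,900 = 31,430 kg; Δv = 260×9.80665×ln(2.492) = 2549.7×0.9132 ≈ 2328 m/s.
Stage 2: m₀ = 24,990 kg, m_f = 24,990 − 19,800 = 5,190 kg; Δv = 273×9.80665×ln(4.815) = 2677.2×1.5717 ≈ 4208 m/s.
Total Δv = 2328 + 4208 = 6536 m/s.

Δv ≈ 6.54 km/s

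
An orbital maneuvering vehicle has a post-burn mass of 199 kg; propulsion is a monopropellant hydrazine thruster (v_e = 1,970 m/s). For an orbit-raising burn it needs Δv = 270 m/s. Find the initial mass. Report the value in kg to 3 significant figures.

m₀/m_f = exp(Δv / v_e) = exp(270 / 1970.0) = exp(0.1371) = 1.1469.
m₀ = m_f × 1.1469 = 199 × 1.1469 = 228.233 kg.

initial mass ≈ 228 kg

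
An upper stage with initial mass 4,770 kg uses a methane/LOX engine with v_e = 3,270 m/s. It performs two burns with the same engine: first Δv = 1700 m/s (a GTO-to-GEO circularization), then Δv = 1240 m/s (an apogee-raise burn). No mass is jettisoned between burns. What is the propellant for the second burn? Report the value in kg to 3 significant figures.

propellant for the second burn ≈ 895 kg

After the first burn: m = 4770 × exp(−1700/3270.0) = 4770 × 0.59459 = 2,836.19 kg.
After the second burn: m = 2,836.19 × exp(−1240/3270.0) = 2,836.19 × 0.68441 = 1,941.12 kg.
Second-burn propellant = 2,836.19 − 1,941.12 = 895.07 kg.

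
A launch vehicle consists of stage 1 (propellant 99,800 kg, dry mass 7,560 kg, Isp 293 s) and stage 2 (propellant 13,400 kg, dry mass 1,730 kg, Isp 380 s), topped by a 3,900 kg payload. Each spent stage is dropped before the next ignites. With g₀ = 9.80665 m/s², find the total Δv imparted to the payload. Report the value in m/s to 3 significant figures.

Ignition mass of stage 1 = 99,800+7,560 + 13,400+1,730 + 3,900 = 126,390 kg.
Stage 1: m₀ = 126,390 kg, m_f = 126,390 − 99,800 = 26,590 kg; Δv = 293×9.80665×ln(4.753) = 2873.3×1.5588 ≈ 4479 m/s.
Stage 2: m₀ = 19,030 kg, m_f = 19,030 − 13,400 = 5,630 kg; Δv = 380×9.80665×ln(3.38) = 3726.5×1.2179 ≈ 4539 m/s.
Total Δv = 4479 + 4539 = 9018 m/s.

Δv ≈ 9020 m/s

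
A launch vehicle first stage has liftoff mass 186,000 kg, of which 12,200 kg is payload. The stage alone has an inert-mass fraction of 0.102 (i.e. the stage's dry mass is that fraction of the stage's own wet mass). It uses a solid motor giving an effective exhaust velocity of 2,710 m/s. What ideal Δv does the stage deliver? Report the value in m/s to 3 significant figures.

Stage wet mass = m₀ − payload = 186,000 − 12,200 = 173,800 kg.
Stage dry mass = ε × stage wet mass = 0.102 × 173,800 = 17,727.6 kg.
Burnout mass m_f = stage dry + payload = 17,727.6 + 12,200 = 29,927.6 kg.
Rocket equation: Δv = v_e · ln(186,000/29,927.6) = 2710.0 × ln(6.215) = 2710.0 × 1.8270 ≈ 4951 m/s.

Δv ≈ 4950 m/s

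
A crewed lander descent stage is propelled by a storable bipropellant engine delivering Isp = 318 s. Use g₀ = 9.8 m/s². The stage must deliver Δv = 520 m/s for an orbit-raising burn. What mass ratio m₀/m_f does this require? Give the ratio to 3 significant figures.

v_e = Isp · g₀ = 318 × 9.8 = 3116.4 m/s.
m₀/m_f = exp(Δv / v_e) = exp(520 / 3116.4) = exp(0.1669) = 1.1816.

mass ratio ≈ 1.18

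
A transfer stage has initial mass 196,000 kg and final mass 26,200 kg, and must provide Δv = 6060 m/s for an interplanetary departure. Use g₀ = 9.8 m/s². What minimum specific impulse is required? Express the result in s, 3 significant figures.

ln(m₀/m_f) = ln(196000/26200) = ln(7.481) = 2.0124.
Rocket equation: v_e = Δv / ln(m₀/m_f) = 6060 / 2.0124 = 3011.4 m/s.
Isp = v_e / g₀ = 3011.4 / 9.8 = 307.3 s.

Isp ≈ 307 s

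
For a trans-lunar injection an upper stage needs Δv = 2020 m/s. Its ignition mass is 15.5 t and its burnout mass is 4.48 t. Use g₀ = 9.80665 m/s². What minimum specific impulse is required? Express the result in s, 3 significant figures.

ln(m₀/m_f) = ln(15500/4480) = ln(3.46) = 1.2412.
v_e = Δv / ln(m₀/m_f) = 2020 / 1.2412 = 1627.4 m/s.
Isp = v_e / g₀ = 1627.4 / 9.80665 = 166.0 s.

Isp ≈ 166 s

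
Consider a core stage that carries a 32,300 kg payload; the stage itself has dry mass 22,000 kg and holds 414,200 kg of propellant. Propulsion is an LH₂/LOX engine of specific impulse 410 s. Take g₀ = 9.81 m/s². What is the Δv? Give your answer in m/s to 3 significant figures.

v_e = Isp · g₀ = 410 × 9.81 = 4022.1 m/s.
m₀ = payload + dry + propellant = 32,300 + 22,000 + 414,200 = 468,500 kg.
m_f = payload + dry = 32,300 + 22,000 = 54,300 kg.
Using Δv = v_e ln(m₀/m_f): Δv = v_e · ln(m₀/m_f) = 4022.1 × ln(8.628) = 4022.1 × 2.1550 ≈ 8667.7 m/s.

Δv ≈ 8670 m/s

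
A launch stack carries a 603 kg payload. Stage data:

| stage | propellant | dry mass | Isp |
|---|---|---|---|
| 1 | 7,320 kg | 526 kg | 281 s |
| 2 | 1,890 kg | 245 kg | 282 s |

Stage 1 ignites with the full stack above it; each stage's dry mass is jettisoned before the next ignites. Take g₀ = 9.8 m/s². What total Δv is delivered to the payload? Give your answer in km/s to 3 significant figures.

Ignition mass of stage 1 = 7,320+526 + 1,890+245 + 603 = 10,584 kg.
Stage 1: m₀ = 10,584 kg, m_f = 10,584 − 7,320 = 3,264 kg; Δv = 281×9.8×ln(3.243) = 2753.8×1.1764 ≈ 3240 m/s.
Stage 2: m₀ = 2,738 kg, m_f = 2,738 − 1,890 = 848 kg; Δv = 282×9.8×ln(3.229) = 2763.6×1.1721 ≈ 3239 m/s.
Total Δv = 3240 + 3239 = 6479 m/s.

Δv ≈ 6.48 km/s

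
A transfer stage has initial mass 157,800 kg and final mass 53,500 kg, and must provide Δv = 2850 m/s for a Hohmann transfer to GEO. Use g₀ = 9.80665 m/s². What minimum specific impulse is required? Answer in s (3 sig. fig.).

ln(m₀/m_f) = ln(157800/53500) = ln(2.95) = 1.0816.
Using Δv = v_e ln(m₀/m_f): v_e = Δv / ln(m₀/m_f) = 2850 / 1.0816 = 2634.9 m/s.
Isp = v_e / g₀ = 2634.9 / 9.80665 = 268.7 s.

Isp ≈ 269 s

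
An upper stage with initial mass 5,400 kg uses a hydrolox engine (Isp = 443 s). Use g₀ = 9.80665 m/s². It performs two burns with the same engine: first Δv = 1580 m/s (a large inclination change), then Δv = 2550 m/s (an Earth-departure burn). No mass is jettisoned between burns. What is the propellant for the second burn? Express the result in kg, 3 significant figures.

propellant for the second burn ≈ 1670 kg

v_e = Isp · g₀ = 443 × 9.80665 = 4344.3 m/s.
After the first burn: m = 5400 × exp(−1580/4344.3) = 5400 × 0.69511 = 3,753.59 kg.
After the second burn: m = 3,753.59 × exp(−2550/4344.3) = 3,753.59 × 0.55601 = 2,087.03 kg.
Second-burn propellant = 3,753.59 − 2,087.03 = 1,666.56 kg.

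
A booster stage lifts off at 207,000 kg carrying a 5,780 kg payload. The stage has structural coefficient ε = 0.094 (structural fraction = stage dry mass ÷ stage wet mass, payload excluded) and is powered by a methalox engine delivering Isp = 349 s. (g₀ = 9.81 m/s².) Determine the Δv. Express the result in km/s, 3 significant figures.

Δv ≈ 7.28 km/s

Stage wet mass = m₀ − payload = 207,000 − 5,780 = 201,220 kg.
Stage dry mass = ε × stage wet mass = 0.094 × 201,220 = 18,914.7 kg.
Burnout mass m_f = stage dry + payload = 18,914.7 + 5,780 = 24,694.7 kg.
v_e = Isp · g₀ = 349 × 9.81 = 3423.7 m/s.
By the Tsiolkovsky rocket equation, Δv = v_e · ln(207,000/24,694.7) = 3423.7 × ln(8.382) = 3423.7 × 2.1261 ≈ 7279 m/s.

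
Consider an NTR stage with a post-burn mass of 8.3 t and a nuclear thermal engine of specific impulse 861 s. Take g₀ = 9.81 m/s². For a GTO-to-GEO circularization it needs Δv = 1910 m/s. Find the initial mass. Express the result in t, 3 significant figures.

v_e = Isp · g₀ = 861 × 9.81 = 8446.4 m/s.
By the Tsiolkovsky rocket equation, m₀/m_f = exp(Δv / v_e) = exp(1910 / 8446.4) = exp(0.2261) = 1.2537.
m₀ = m_f × 1.2537 = 8.3 × 1.2537 = 10.4057 t.

initial mass ≈ 10.4 t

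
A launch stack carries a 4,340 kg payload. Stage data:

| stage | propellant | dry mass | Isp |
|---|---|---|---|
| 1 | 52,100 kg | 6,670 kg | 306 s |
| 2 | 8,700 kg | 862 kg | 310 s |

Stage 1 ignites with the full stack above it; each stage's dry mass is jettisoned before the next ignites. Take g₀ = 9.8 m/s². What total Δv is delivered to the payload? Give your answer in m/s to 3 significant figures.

Ignition mass of stage 1 = 52,100+6,670 + 8,700+862 + 4,340 = 72,672 kg.
Stage 1: m₀ = 72,672 kg, m_f = 72,672 − 52,100 = 20,572 kg; Δv = 306×9.8×ln(3.533) = 2998.8×1.2620 ≈ 3785 m/s.
Stage 2: m₀ = 13,902 kg, m_f = 13,902 − 8,700 = 5,202 kg; Δv = 310×9.8×ln(2.672) = 3038.0×0.9830 ≈ 2986 m/s.
Total Δv = 3785 + 2986 = 6771 m/s.

Δv ≈ 6770 m/s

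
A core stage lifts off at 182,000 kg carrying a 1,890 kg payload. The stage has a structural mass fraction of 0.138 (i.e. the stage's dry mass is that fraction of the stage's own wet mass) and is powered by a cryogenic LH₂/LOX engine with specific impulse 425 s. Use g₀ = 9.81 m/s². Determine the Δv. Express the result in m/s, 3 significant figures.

Stage wet mass = m₀ − payload = 182,000 − 1,890 = 180,110 kg.
Stage dry mass = ε × stage wet mass = 0.138 × 180,110 = 24,855.2 kg.
Burnout mass m_f = stage dry + payload = 24,855.2 + 1,890 = 26,745.2 kg.
v_e = Isp · g₀ = 425 × 9.81 = 4169.2 m/s.
Δv = v_e · ln(182,000/26,745.2) = 4169.2 × ln(6.805) = 4169.2 × 1.9177 ≈ 7995 m/s.

Δv ≈ 8000 m/s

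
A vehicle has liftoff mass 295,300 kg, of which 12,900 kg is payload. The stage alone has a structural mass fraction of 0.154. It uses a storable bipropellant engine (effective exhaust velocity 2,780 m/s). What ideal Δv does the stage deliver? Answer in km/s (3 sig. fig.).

Stage wet mass = m₀ − payload = 295,300 − 12,900 = 282,400 kg.
Stage dry mass = ε × stage wet mass = 0.154 × 282,400 = 43,489.6 kg.
Burnout mass m_f = stage dry + payload = 43,489.6 + 12,900 = 56,389.6 kg.
Rocket equation: Δv = v_e · ln(295,300/56,389.6) = 2780.0 × ln(5.237) = 2780.0 × 1.6557 ≈ 4603 m/s.

Δv ≈ 4.60 km/s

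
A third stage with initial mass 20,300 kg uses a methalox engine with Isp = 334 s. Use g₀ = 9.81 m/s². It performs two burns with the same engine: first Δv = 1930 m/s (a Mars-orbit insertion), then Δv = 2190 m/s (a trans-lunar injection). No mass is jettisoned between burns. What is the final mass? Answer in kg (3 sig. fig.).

v_e = Isp · g₀ = 334 × 9.81 = 3276.5 m/s.
After the first burn: m = 20300 × exp(−1930/3276.5) = 20300 × 0.55486 = 11,263.7 kg.
After the second burn: m = 11,263.7 × exp(−2190/3276.5) = 11,263.7 × 0.51253 = 5,772.98 kg.

final mass ≈ 5770 kg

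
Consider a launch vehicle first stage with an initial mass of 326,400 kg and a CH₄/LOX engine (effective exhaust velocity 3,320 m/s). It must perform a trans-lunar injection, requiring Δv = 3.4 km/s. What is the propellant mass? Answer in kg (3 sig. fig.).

m₀/m_f = exp(Δv / v_e) = exp(3400 / 3320.0) = exp(1.0241) = 2.7846.
m_f = 326,400 / 2.7846 = 117,216 kg, so propellant = m₀ − m_f = 326,400 − 117,216 = 209,184 kg.

propellant mass ≈ 209000 kg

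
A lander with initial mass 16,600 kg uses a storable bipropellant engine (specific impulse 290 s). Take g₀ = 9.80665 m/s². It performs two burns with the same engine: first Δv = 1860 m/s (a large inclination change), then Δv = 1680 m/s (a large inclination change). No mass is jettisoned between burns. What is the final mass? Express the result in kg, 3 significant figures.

final mass ≈ 4780 kg

v_e = Isp · g₀ = 290 × 9.80665 = 2843.9 m/s.
After the first burn: m = 16600 × exp(−1860/2843.9) = 16600 × 0.51995 = 8,631.17 kg.
After the second burn: m = 8,631.17 × exp(−1680/2843.9) = 8,631.17 × 0.55392 = 4,780.98 kg.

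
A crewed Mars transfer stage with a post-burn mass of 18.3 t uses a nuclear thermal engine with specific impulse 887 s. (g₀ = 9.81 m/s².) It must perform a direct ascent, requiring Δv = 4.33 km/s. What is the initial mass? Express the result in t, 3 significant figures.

initial mass ≈ 30.1 t

v_e = Isp · g₀ = 887 × 9.81 = 8701.5 m/s.
Rocket equation: m₀/m_f = exp(Δv / v_e) = exp(4330 / 8701.5) = exp(0.4976) = 1.6448.
m₀ = m_f × 1.6448 = 18.3 × 1.6448 = 30.0998 t.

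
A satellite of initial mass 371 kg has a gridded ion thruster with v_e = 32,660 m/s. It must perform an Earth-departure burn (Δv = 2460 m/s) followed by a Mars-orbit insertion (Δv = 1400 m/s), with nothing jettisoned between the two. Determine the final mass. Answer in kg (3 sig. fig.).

After the first burn: m = 371 × exp(−2460/32660.0) = 371 × 0.92745 = 344.084 kg.
After the second burn: m = 344.084 × exp(−1400/32660.0) = 344.084 × 0.95804 = 329.646 kg.

final mass ≈ 330 kg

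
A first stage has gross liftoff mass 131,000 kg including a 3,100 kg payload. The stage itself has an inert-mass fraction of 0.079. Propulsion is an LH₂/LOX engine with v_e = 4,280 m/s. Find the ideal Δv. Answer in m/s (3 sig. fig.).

Δv ≈ 9820 m/s

Stage wet mass = m₀ − payload = 131,000 − 3,100 = 127,900 kg.
Stage dry mass = ε × stage wet mass = 0.079 × 127,900 = 10,104.1 kg.
Burnout mass m_f = stage dry + payload = 10,104.1 + 3,100 = 13,204.1 kg.
Using Δv = v_e ln(m₀/m_f): Δv = v_e · ln(131,000/13,204.1) = 4280.0 × ln(9.921) = 4280.0 × 2.2947 ≈ 9821 m/s.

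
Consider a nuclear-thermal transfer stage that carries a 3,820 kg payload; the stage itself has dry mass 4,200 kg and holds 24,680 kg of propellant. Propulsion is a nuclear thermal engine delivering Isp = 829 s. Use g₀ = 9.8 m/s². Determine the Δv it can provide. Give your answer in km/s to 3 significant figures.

Δv ≈ 11.4 km/s

v_e = Isp · g₀ = 829 × 9.8 = 8124.2 m/s.
m₀ = payload + dry + propellant = 3,820 + 4,200 + 24,680 = 32,700 kg.
m_f = payload + dry = 3,820 + 4,200 = 8,020 kg.
Δv = v_e · ln(m₀/m_f) = 8124.2 × ln(4.077) = 8124.2 × 1.4054 ≈ 11418.0 m/s.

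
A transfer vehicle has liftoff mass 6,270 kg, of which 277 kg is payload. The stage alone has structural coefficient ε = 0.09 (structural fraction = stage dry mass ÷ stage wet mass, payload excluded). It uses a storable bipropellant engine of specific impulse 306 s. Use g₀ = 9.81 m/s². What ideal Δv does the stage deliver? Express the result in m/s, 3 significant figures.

Stage wet mass = m₀ − payload = 6,270 − 277 = 5,993 kg.
Stage dry mass = ε × stage wet mass = 0.09 × 5,993 = 539.37 kg.
Burnout mass m_f = stage dry + payload = 539.37 + 277 = 816.37 kg.
v_e = Isp · g₀ = 306 × 9.81 = 3001.9 m/s.
By the Tsiolkovsky rocket equation, Δv = v_e · ln(6,270/816.37) = 3001.9 × ln(7.68) = 3001.9 × 2.0387 ≈ 6120 m/s.

Δv ≈ 6120 m/s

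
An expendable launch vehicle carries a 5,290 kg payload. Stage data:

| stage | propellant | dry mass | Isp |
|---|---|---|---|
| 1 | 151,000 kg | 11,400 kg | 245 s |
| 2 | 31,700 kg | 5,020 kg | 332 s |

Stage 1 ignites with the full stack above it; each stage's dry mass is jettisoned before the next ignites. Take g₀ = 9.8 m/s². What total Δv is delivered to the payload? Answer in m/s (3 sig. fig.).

Δv ≈ 7790 m/s

Ignition mass of stage 1 = 151,000+11,400 + 31,700+5,020 + 5,290 = 204,410 kg.
Stage 1: m₀ = 204,410 kg, m_f = 204,410 − 151,000 = 53,410 kg; Δv = 245×9.8×ln(3.827) = 2401.0×1.3421 ≈ 3222 m/s.
Stage 2: m₀ = 42,010 kg, m_f = 42,010 − 31,700 = 10,310 kg; Δv = 332×9.8×ln(4.075) = 3253.6×1.4048 ≈ 4571 m/s.
Total Δv = 3222 + 4571 = 7793 m/s.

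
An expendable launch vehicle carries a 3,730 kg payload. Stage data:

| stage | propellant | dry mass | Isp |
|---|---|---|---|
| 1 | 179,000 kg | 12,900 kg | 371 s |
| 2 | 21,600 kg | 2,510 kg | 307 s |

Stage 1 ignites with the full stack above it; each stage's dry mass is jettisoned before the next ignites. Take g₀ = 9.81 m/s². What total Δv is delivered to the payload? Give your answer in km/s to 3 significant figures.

Ignition mass of stage 1 = 179,000+12,900 + 21,600+2,510 + 3,730 = 219,740 kg.
Stage 1: m₀ = 219,740 kg, m_f = 219,740 − 179,000 = 40,740 kg; Δv = 371×9.81×ln(5.394) = 3639.5×1.6852 ≈ 6133 m/s.
Stage 2: m₀ = 27,840 kg, m_f = 27,840 − 21,600 = 6,240 kg; Δv = 307×9.81×ln(4.462) = 3011.7×1.4955 ≈ 4504 m/s.
Total Δv = 6133 + 4504 = 10637 m/s.

Δv ≈ 10.6 km/s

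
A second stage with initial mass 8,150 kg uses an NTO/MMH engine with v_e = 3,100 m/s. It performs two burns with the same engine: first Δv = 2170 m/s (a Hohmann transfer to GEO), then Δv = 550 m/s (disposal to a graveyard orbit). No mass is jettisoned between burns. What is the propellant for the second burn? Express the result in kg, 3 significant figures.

After the first burn: m = 8150 × exp(−2170/3100.0) = 8150 × 0.49659 = 4,047.21 kg.
After the second burn: m = 4,047.21 × exp(−550/3100.0) = 4,047.21 × 0.83743 = 3,389.26 kg.
Second-burn propellant = 4,047.21 − 3,389.26 = 657.95 kg.

propellant for the second burn ≈ 658 kg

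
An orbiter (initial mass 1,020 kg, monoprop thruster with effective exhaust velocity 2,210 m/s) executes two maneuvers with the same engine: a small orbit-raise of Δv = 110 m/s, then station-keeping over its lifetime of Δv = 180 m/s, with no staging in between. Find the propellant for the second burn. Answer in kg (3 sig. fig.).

propellant for the second burn ≈ 75.9 kg

After the first burn: m = 1020 × exp(−110/2210.0) = 1020 × 0.95144 = 970.469 kg.
After the second burn: m = 970.469 × exp(−180/2210.0) = 970.469 × 0.92178 = 894.559 kg.
Second-burn propellant = 970.469 − 894.559 = 75.91 kg.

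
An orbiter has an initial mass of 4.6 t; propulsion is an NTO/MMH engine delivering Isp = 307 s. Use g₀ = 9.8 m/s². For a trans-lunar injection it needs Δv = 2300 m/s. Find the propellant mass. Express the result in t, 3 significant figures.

propellant mass ≈ 2.46 t

v_e = Isp · g₀ = 307 × 9.8 = 3008.6 m/s.
By the Tsiolkovsky rocket equation, m₀/m_f = exp(Δv / v_e) = exp(2300 / 3008.6) = exp(0.7645) = 2.1479.
m_f = 4.6 / 2.1479 = 2.14163 t, so propellant = m₀ − m_f = 4.6 − 2.14163 = 2.45837 t.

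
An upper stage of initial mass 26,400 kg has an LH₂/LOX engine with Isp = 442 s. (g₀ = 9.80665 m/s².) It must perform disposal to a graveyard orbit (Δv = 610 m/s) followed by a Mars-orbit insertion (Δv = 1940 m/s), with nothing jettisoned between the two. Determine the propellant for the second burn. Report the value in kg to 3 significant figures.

propellant for the second burn ≈ 8280 kg

v_e = Isp · g₀ = 442 × 9.80665 = 4334.5 m/s.
After the first burn: m = 26400 × exp(−610/4334.5) = 26400 × 0.86872 = 22,934.2 kg.
After the second burn: m = 22,934.2 × exp(−1940/4334.5) = 22,934.2 × 0.63918 = 14,659.1 kg.
Second-burn propellant = 22,934.2 − 14,659.1 = 8,275.1 kg.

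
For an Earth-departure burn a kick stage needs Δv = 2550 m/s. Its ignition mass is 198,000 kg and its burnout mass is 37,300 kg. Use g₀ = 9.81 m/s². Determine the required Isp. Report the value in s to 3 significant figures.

ln(m₀/m_f) = ln(198000/37300) = ln(5.308) = 1.6693.
Rocket equation: v_e = Δv / ln(m₀/m_f) = 2550 / 1.6693 = 1527.6 m/s.
Isp = v_e / g₀ = 1527.6 / 9.81 = 155.7 s.

Isp ≈ 156 s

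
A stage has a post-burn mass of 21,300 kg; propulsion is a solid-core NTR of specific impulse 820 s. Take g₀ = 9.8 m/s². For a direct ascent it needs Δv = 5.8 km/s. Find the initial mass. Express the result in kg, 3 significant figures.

v_e = Isp · g₀ = 820 × 9.8 = 8036.0 m/s.
m₀/m_f = exp(Δv / v_e) = exp(5800 / 8036.0) = exp(0.7218) = 2.0580.
m₀ = m_f × 2.0580 = 21,300 × 2.0580 = 43,835.4 kg.

initial mass ≈ 43800 kg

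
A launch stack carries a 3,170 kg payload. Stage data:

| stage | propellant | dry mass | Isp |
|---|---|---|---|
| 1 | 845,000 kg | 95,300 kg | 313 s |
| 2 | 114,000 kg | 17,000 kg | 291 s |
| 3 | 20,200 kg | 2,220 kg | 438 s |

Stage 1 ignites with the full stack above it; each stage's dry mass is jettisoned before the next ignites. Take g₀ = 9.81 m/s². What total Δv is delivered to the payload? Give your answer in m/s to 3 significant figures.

Ignition mass of stage 1 = 845,000+95,300 + 114,000+17,000 + 20,200+2,220 + 3,170 = 1,096,890 kg.
Stage 1: m₀ = 1,096,890 kg, m_f = 1,096,890 − 845,000 = 251,890 kg; Δv = 313×9.81×ln(4.355) = 3070.5×1.4712 ≈ 4517 m/s.
Stage 2: m₀ = 156,590 kg, m_f = 156,590 − 114,000 = 42,590 kg; Δv = 291×9.81×ln(3.677) = 2854.7×1.3020 ≈ 3717 m/s.
Stage 3: m₀ = 25,590 kg, m_f = 25,590 − 20,200 = 5,390 kg; Δv = 438×9.81×ln(4.748) = 4296.8×1.5577 ≈ 6693 m/s.
Total Δv = 4517 + 3717 + 6693 = 14927 m/s.

Δv ≈ 14900 m/s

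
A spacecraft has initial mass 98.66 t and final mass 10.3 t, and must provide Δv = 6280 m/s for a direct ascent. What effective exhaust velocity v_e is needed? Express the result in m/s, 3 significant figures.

v_e ≈ 2780 m/s

ln(m₀/m_f) = ln(98660/10300) = ln(9.579) = 2.2595.
Using Δv = v_e ln(m₀/m_f): v_e = Δv / ln(m₀/m_f) = 6280 / 2.2595 = 2779.3 m/s.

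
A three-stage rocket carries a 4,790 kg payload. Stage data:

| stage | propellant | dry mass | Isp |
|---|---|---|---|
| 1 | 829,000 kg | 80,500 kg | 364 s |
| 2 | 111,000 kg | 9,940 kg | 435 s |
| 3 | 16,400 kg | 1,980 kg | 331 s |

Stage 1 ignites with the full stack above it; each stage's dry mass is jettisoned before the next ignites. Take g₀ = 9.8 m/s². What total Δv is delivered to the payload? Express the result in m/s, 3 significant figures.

Δv ≈ 15800 m/s

Ignition mass of stage 1 = 829,000+80,500 + 111,000+9,940 + 16,400+1,980 + 4,790 = 1,053,610 kg.
Stage 1: m₀ = 1,053,610 kg, m_f = 1,053,610 − 829,000 = 224,610 kg; Δv = 364×9.8×ln(4.691) = 3567.2×1.5456 ≈ 5514 m/s.
Stage 2: m₀ = 144,110 kg, m_f = 144,110 − 111,000 = 33,110 kg; Δv = 435×9.8×ln(4.352) = 4263.0×1.4707 ≈ 6270 m/s.
Stage 3: m₀ = 23,170 kg, m_f = 23,170 − 16,400 = 6,770 kg; Δv = 331×9.8×ln(3.422) = 3243.8×1.2304 ≈ 3991 m/s.
Total Δv = 5514 + 6270 + 3991 = 15775 m/s.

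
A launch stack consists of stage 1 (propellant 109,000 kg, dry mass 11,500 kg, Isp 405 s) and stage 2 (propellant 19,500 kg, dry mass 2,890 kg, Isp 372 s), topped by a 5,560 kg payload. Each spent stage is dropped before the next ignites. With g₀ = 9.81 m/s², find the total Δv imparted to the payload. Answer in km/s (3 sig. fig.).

Δv ≈ 9.63 km/s

Ignition mass of stage 1 = 109,000+11,500 + 19,500+2,890 + 5,560 = 148,450 kg.
Stage 1: m₀ = 148,450 kg, m_f = 148,450 − 109,000 = 39,450 kg; Δv = 405×9.81×ln(3.763) = 3973.1×1.3252 ≈ 5265 m/s.
Stage 2: m₀ = 27,950 kg, m_f = 27,950 − 19,500 = 8,450 kg; Δv = 372×9.81×ln(3.308) = 3649.3×1.1963 ≈ 4366 m/s.
Total Δv = 5265 + 4366 = 9631 m/s.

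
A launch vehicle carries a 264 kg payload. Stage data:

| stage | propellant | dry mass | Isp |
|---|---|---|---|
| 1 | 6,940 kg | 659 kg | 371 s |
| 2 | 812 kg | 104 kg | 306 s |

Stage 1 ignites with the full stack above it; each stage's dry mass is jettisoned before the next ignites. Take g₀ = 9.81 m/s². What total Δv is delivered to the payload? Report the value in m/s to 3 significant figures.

Δv ≈ 9190 m/s

Ignition mass of stage 1 = 6,940+659 + 812+104 + 264 = 8,779 kg.
Stage 1: m₀ = 8,779 kg, m_f = 8,779 − 6,940 = 1,839 kg; Δv = 371×9.81×ln(4.774) = 3639.5×1.5631 ≈ 5689 m/s.
Stage 2: m₀ = 1,180 kg, m_f = 1,180 − 812 = 368 kg; Δv = 306×9.81×ln(3.207) = 3001.9×1.1652 ≈ 3498 m/s.
Total Δv = 5689 + 3498 = 9187 m/s.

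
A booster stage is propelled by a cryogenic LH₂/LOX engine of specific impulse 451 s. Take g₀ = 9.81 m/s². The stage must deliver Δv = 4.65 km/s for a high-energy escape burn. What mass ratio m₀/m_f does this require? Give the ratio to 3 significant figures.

v_e = Isp · g₀ = 451 × 9.81 = 4424.3 m/s.
m₀/m_f = exp(Δv / v_e) = exp(4650 / 4424.3) = exp(1.0510) = 2.8605.

mass ratio ≈ 2.86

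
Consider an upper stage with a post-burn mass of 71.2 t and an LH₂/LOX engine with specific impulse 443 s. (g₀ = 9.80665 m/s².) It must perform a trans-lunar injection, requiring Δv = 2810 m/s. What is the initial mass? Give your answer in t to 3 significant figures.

v_e = Isp · g₀ = 443 × 9.80665 = 4344.3 m/s.
m₀/m_f = exp(Δv / v_e) = exp(2810 / 4344.3) = exp(0.6468) = 1.9095.
m₀ = m_f × 1.9095 = 71.2 × 1.9095 = 135.956 t.

initial mass ≈ 136 t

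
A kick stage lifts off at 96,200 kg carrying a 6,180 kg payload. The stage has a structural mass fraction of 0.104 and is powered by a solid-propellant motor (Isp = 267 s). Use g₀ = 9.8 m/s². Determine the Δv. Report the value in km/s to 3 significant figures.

Stage wet mass = m₀ − payload = 96,200 − 6,180 = 90,020 kg.
Stage dry mass = ε × stage wet mass = 0.104 × 90,020 = 9,362.08 kg.
Burnout mass m_f = stage dry + payload = 9,362.08 + 6,180 = 15,542.08 kg.
v_e = Isp · g₀ = 267 × 9.8 = 2616.6 m/s.
Δv = v_e · ln(96,200/15,542.08) = 2616.6 × ln(6.19) = 2616.6 × 1.8229 ≈ 4770 m/s.

Δv ≈ 4.77 km/s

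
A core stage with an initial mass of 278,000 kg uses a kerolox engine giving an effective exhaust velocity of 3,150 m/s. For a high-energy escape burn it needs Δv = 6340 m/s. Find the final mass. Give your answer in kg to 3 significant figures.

From the ideal rocket equation, m₀/m_f = exp(Δv / v_e) = exp(6340 / 3150.0) = exp(2.0127) = 7.4835.
m_f = m₀ / 7.4835 = 278,000 / 7.4835 = 37,148.4 kg.

final mass ≈ 37100 kg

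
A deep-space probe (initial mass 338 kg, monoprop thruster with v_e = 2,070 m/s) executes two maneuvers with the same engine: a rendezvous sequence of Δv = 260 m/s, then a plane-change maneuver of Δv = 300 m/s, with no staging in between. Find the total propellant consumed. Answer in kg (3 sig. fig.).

After the first burn: m = 338 × exp(−260/2070.0) = 338 × 0.88196 = 298.102 kg.
After the second burn: m = 298.102 × exp(−300/2070.0) = 298.102 × 0.86508 = 257.882 kg.
Total propellant = m₀ − m_final = 338 − 257.882 = 80.118 kg.

total propellant consumed ≈ 80.1 kg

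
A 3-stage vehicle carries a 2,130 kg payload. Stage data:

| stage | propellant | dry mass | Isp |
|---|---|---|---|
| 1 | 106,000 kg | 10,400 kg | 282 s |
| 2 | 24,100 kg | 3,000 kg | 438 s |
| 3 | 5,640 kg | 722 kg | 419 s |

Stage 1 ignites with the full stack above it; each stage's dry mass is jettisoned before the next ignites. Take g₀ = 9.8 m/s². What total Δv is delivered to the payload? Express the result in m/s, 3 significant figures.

Δv ≈ 12600 m/s

Ignition mass of stage 1 = 106,000+10,400 + 24,100+3,000 + 5,640+722 + 2,130 = 151,992 kg.
Stage 1: m₀ = 151,992 kg, m_f = 151,992 − 106,000 = 45,992 kg; Δv = 282×9.8×ln(3.305) = 2763.6×1.1954 ≈ 3303 m/s.
Stage 2: m₀ = 35,592 kg, m_f = 35,592 − 24,100 = 11,492 kg; Δv = 438×9.8×ln(3.097) = 4292.4×1.1305 ≈ 4852 m/s.
Stage 3: m₀ = 8,492 kg, m_f = 8,492 − 5,640 = 2,852 kg; Δv = 419×9.8×ln(2.978) = 4106.2×1.0911 ≈ 4480 m/s.
Total Δv = 3303 + 4852 + 4480 = 12635 m/s.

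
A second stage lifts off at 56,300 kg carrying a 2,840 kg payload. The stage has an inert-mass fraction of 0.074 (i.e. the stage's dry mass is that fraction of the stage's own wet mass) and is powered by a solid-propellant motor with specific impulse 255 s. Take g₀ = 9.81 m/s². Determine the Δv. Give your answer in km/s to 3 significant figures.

Δv ≈ 5.29 km/s

Stage wet mass = m₀ − payload = 56,300 − 2,840 = 53,460 kg.
Stage dry mass = ε × stage wet mass = 0.074 × 53,460 = 3,956.04 kg.
Burnout mass m_f = stage dry + payload = 3,956.04 + 2,840 = 6,796.04 kg.
v_e = Isp · g₀ = 255 × 9.81 = 2501.6 m/s.
Δv = v_e · ln(56,300/6,796.04) = 2501.6 × ln(8.284) = 2501.6 × 2.1144 ≈ 5289 m/s.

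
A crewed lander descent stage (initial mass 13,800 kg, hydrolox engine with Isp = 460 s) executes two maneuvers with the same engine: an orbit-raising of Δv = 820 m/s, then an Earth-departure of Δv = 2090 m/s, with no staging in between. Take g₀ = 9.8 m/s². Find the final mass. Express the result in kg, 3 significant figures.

final mass ≈ 7240 kg

v_e = Isp · g₀ = 460 × 9.8 = 4508.0 m/s.
After the first burn: m = 13800 × exp(−820/4508.0) = 13800 × 0.83369 = 11,504.9 kg.
After the second burn: m = 11,504.9 × exp(−2090/4508.0) = 11,504.9 × 0.62900 = 7,236.58 kg.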